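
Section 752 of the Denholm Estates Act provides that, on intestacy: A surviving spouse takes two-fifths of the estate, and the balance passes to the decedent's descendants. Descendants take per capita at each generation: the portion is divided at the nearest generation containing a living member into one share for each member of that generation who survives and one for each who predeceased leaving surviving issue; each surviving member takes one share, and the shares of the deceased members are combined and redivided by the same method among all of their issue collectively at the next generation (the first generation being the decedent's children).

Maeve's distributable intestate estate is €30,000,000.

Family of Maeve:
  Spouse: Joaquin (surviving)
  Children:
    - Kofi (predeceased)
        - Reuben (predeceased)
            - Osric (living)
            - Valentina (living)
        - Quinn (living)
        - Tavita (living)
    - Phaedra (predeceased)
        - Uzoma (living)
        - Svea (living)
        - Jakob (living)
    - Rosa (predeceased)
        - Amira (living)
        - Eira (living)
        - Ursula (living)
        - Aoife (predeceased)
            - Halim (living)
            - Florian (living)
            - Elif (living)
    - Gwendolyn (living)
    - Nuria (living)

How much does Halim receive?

Joaquin takes two-fifths of €30,000,000 = €12,000,000. The remaining €18,000,000 passes to the descendants.
The descendants' portion (€18,000,000) is divided at the children's generation into 5 shares of €3,600,000. Gwendolyn and Nuria each take €3,600,000. The 3 shares of the deceased (Kofi, Phaedra, and Rosa) are combined into a pool of €10,800,000.
That pool (€10,800,000) is divided at the grandchildren's generation into 10 shares of €1,080,000. Quinn, Tavita, Uzoma, Svea, Jakob, Amira, Eira, and Ursula each take €1,080,000. The 2 shares of the deceased (Reuben and Aoife) are combined into a pool of €2,160,000.
That pool (€2,160,000) is divided at the great-grandchildren's generation equally among Osric, Valentina, Halim, Florian, and Elif: €432,000 each.

Halim receives €432,000.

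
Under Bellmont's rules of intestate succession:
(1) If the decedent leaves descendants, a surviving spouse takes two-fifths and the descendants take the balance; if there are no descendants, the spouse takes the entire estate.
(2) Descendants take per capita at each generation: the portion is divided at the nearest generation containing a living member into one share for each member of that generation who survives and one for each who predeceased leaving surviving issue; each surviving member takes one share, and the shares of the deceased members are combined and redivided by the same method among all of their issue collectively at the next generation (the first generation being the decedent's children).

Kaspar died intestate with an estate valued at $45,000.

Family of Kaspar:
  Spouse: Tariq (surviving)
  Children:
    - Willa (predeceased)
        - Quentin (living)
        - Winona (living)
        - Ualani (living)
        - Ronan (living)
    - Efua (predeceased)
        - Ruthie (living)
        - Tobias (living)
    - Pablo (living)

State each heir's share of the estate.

Tariq takes two-fifths of $45,000 = $18,000. The remaining $27,000 passes to the descendants.
The descendants' portion ($27,000) is divided at the children's generation into 3 shares of $9,000. Pablo takes $9,000. The 2 shares of the deceased (Willa and Efua) are combined into a pool of $18,000.
That pool ($18,000) is divided at the grandchildren's generation equally among Quentin, Winona, Ualani, Ronan, Ruthie, and Tobias: $3,000 each.

Tariq: $18,000; Quentin: $3,000; Winona: $3,000; Ualani: $3,000; Ronan: $3,000; Ruthie: $3,000; Tobias: $3,000; Pablo: $9,000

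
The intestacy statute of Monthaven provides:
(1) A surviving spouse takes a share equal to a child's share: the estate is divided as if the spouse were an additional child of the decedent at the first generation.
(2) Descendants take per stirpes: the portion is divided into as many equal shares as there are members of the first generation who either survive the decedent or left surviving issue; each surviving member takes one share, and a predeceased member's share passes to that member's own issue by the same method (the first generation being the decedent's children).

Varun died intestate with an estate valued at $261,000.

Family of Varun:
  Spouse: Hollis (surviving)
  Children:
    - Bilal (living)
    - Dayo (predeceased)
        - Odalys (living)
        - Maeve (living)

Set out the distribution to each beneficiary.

Hollis: $87,000; Bilal: $87,000; Odalys: $43,500; Maeve: $43,500

The spouse counts as an additional share at the children's level, so there are 3 primary shares of $87,000. Hollis takes one such share ($87,000).
The children's combined portion ($174,000) is divided into 2 shares of $87,000: Bilal takes $87,000; Dayo's $87,000 share passes to Dayo's issue.
Dayo's share ($87,000) is divided into 2 shares of $43,500: Odalys and Maeve each take $43,500.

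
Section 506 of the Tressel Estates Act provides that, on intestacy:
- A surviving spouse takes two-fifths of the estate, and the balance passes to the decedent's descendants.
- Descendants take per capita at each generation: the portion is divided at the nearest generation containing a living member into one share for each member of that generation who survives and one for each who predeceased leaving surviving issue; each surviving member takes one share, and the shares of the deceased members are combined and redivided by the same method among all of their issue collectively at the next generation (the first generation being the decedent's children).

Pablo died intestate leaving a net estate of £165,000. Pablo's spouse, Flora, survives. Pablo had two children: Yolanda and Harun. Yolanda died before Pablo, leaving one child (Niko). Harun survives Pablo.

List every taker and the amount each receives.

Flora takes two-fifths of £165,000 = £66,000. The remaining £99,000 passes to the descendants.
The descendants' portion (£99,000) is divided at the children's generation into 2 shares of £49,500. Harun takes £49,500. The remaining share for the deceased Yolanda (£49,500) is carried to the next generation.
That pool (£49,500) passes entirely to Niko, the sole taker at the grandchildren's generation.

Flora: £66,000; Niko: £49,500; Harun: £49,500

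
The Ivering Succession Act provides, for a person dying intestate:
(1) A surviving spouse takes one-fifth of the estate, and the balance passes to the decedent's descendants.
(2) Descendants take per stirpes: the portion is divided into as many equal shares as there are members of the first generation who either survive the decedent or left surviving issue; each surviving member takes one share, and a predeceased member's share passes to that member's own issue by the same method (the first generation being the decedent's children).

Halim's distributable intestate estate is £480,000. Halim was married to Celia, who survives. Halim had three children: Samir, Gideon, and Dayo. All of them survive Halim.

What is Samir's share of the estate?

Samir receives £128,000.

Celia takes one-fifth of £480,000 = £96,000. The remaining £384,000 passes to the descendants.
The descendants' portion (£384,000) is divided into 3 shares of £128,000: Samir, Gideon, and Dayo each take £128,000.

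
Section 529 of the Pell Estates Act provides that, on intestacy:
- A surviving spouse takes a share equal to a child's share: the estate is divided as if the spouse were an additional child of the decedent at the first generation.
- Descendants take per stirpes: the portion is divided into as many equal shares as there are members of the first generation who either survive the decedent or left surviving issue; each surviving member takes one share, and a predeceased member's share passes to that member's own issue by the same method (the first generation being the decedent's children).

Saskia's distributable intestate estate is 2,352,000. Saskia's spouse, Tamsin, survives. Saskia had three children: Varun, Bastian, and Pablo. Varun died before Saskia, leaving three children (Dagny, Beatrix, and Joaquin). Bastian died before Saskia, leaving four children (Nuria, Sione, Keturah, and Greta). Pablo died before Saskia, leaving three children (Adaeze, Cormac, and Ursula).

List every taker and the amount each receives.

The spouse counts as an additional share at the children's level, so there are 4 primary shares of 588,000. Tamsin takes one such share (588,000).
The children's combined portion (1,764,000) is divided into 3 shares of 588,000: Varun's 588,000 share passes to Varun's issue; Bastian's 588,000 share passes to Bastian's issue; Pablo's 588,000 share passes to Pablo's issue.
Varun's share (588,000) is divided into 3 shares of 196,000: Dagny, Beatrix, and Joaquin each take 196,000.
Bastian's share (588,000) is divided into 4 shares of 147,000: Nuria, Sione, Keturah, and Greta each take 147,000.
Pablo's share (588,000) is divided into 3 shares of 196,000: Adaeze, Cormac, and Ursula each take 196,000.

Tamsin: 588,000; Dagny: 196,000; Beatrix: 196,000; Joaquin: 196,000; Nuria: 147,000; Sione: 147,000; Keturah: 147,000; Greta: 147,000; Adaeze: 196,000; Cormac: 196,000; Ursula: 196,000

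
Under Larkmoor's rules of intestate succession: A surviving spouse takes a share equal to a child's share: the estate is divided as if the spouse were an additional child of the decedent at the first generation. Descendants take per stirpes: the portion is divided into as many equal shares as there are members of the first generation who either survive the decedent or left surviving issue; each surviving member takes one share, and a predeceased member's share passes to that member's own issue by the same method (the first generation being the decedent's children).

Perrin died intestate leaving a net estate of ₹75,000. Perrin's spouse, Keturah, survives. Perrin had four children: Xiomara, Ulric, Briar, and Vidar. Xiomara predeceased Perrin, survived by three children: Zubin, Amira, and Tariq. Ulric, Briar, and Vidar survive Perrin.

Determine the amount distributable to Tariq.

The spouse counts as an additional share at the children's level, so there are 5 primary shares of ₹15,000. Keturah takes one such share (₹15,000).
The children's combined portion (₹60,000) is divided into 4 shares of ₹15,000: Ulric, Briar, and Vidar each take ₹15,000; Xiomara's ₹15,000 share passes to Xiomara's issue.
Xiomara's share (₹15,000) is divided into 3 shares of ₹5,000: Zubin, Amira, and Tariq each take ₹5,000.

Tariq receives ₹5,000.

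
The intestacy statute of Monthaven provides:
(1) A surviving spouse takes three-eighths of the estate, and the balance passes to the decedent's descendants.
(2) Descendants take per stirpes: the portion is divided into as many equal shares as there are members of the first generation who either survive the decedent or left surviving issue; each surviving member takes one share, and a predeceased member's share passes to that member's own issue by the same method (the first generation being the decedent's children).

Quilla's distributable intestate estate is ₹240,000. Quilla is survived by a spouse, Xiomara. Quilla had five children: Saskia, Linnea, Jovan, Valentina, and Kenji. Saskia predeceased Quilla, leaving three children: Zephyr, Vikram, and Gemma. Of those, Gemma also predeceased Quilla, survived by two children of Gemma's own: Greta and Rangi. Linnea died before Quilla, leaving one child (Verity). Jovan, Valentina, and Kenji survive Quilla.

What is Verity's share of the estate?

Xiomara takes three-eighths of ₹240,000 = ₹90,000. The remaining ₹150,000 passes to the descendants.
The descendants' portion (₹150,000) is divided into 5 shares of ₹30,000: Jovan, Valentina, and Kenji each take ₹30,000; Saskia's ₹30,000 share passes to Saskia's issue; Linnea's ₹30,000 share passes to Linnea's issue.
Saskia's share (₹30,000) is divided into 3 shares of ₹10,000: Zephyr and Vikram each take ₹10,000; Gemma's ₹10,000 share passes to Gemma's issue.
Gemma's share (₹10,000) is divided into 2 shares of ₹5,000: Greta and Rangi each take ₹5,000.
Linnea's share (₹30,000) passes entirely to Verity.

Verity receives ₹30,000.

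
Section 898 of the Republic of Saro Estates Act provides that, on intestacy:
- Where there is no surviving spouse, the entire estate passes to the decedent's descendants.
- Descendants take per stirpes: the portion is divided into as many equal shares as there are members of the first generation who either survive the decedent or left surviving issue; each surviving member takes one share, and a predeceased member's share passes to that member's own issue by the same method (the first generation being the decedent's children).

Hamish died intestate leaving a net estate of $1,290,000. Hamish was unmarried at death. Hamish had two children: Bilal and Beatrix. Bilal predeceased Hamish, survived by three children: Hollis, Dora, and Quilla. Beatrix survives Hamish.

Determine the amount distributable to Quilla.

Quilla receives $215,000.

The entire $1,290,000 passes to the descendants.
That amount ($1,290,000) is divided into 2 shares of $645,000: Beatrix takes $645,000; Bilal's $645,000 share passes to Bilal's issue.
Bilal's share ($645,000) is divided into 3 shares of $215,000: Hollis, Dora, and Quilla each take $215,000.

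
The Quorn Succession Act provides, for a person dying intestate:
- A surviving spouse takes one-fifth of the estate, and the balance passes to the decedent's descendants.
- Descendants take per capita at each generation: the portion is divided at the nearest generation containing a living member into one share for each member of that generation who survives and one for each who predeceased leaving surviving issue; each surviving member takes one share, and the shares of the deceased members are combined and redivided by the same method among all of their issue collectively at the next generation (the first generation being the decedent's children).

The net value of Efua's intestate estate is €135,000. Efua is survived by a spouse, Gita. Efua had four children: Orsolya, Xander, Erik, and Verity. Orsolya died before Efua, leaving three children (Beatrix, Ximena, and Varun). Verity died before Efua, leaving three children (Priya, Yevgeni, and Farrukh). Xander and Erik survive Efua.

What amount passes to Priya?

Priya receives €9,000.

Gita takes one-fifth of €135,000 = €27,000. The remaining €108,000 passes to the descendants.
The descendants' portion (€108,000) is divided at the children's generation into 4 shares of €27,000. Xander and Erik each take €27,000. The 2 shares of the deceased (Orsolya and Verity) are combined into a pool of €54,000.
That pool (€54,000) is divided at the grandchildren's generation equally among Beatrix, Ximena, Varun, Priya, Yevgeni, and Farrukh: €9,000 each.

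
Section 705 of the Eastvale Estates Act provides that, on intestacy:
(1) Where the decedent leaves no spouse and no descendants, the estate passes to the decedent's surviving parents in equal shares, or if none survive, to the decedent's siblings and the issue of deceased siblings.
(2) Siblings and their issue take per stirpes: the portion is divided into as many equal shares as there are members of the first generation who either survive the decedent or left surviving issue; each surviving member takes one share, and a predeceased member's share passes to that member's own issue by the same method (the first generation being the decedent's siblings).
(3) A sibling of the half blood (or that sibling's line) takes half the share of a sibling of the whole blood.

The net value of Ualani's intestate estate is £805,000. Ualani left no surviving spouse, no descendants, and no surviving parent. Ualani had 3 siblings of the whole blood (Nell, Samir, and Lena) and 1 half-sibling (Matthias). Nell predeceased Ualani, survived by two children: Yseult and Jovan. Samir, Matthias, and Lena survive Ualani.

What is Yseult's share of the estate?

Yseult receives £115,000.

The entire £805,000 passes to the siblings and their issue.
Counting each half-blood sibling's line as half a unit, there are 7/2 units in £805,000, so one unit is £230,000. Whole-blood lines (Nell, Samir, and Lena) take £230,000 each; half-blood lines (Matthias) take £115,000 each.
Nell's share (£230,000) is divided into 2 shares of £115,000: Yseult and Jovan each take £115,000.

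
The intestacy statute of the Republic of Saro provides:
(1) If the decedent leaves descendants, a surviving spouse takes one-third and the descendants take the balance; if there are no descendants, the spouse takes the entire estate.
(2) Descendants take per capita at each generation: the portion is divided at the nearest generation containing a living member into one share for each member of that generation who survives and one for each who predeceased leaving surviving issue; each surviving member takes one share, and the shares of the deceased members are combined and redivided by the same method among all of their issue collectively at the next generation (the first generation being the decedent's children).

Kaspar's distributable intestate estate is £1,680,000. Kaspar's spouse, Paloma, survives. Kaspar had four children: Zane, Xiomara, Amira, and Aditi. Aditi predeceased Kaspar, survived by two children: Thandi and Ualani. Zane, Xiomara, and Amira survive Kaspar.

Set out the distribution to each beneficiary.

Paloma takes one-third of £1,680,000 = £560,000. The remaining £1,120,000 passes to the descendants.
The descendants' portion (£1,120,000) is divided at the children's generation into 4 shares of £280,000. Zane, Xiomara, and Amira each take £280,000. The remaining share for the deceased Aditi (£280,000) is carried to the next generation.
That pool (£280,000) is divided at the grandchildren's generation equally among Thandi and Ualani: £140,000 each.

Paloma: £560,000; Zane: £280,000; Xiomara: £280,000; Amira: £280,000; Thandi: £140,000; Ualani: £140,000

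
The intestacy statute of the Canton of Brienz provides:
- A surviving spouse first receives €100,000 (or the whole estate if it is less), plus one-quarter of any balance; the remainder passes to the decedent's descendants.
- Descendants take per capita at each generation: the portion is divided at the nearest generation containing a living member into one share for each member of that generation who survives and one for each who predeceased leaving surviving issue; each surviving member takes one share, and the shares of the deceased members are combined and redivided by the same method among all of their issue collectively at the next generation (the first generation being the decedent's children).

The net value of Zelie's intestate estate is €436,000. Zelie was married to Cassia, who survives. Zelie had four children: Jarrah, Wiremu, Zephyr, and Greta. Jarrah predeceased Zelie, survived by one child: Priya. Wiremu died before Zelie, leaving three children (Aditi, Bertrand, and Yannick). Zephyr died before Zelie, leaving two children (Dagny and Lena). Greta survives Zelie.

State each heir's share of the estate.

Cassia: €184,000; Priya: €31,500; Aditi: €31,500; Bertrand: €31,500; Yannick: €31,500; Dagny: €31,500; Lena: €31,500; Greta: €63,000

Cassia first takes €100,000, leaving a balance of €336,000. Cassia then takes one-quarter of the balance (€84,000), for a total of €184,000. The remaining €252,000 passes to the descendants.
The descendants' portion (€252,000) is divided at the children's generation into 4 shares of €63,000. Greta takes €63,000. The 3 shares of the deceased (Jarrah, Wiremu, and Zephyr) are combined into a pool of €189,000.
That pool (€189,000) is divided at the grandchildren's generation equally among Priya, Aditi, Bertrand, Yannick, Dagny, and Lena: €31,500 each.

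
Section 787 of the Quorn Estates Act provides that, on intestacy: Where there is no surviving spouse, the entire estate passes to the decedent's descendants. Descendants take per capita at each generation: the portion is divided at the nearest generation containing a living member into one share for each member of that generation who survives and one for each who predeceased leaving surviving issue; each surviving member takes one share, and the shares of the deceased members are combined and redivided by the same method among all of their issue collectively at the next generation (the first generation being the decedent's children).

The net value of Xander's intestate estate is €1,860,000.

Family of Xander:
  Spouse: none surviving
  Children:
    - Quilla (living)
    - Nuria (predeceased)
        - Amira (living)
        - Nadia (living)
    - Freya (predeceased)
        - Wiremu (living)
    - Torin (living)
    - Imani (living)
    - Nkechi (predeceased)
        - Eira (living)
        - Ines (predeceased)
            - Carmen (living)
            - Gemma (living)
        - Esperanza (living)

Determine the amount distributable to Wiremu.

The entire €1,860,000 passes to the descendants.
That amount (€1,860,000) is divided at the children's generation into 6 shares of €310,000. Quilla, Torin, and Imani each take €310,000. The 3 shares of the deceased (Nuria, Freya, and Nkechi) are combined into a pool of €930,000.
That pool (€930,000) is divided at the grandchildren's generation into 6 shares of €155,000. Amira, Nadia, Wiremu, Eira, and Esperanza each take €155,000. The remaining share for the deceased Ines (€155,000) is carried to the next generation.
That pool (€155,000) is divided at the great-grandchildren's generation equally among Carmen and Gemma: €77,500 each.

Wiremu receives €155,000.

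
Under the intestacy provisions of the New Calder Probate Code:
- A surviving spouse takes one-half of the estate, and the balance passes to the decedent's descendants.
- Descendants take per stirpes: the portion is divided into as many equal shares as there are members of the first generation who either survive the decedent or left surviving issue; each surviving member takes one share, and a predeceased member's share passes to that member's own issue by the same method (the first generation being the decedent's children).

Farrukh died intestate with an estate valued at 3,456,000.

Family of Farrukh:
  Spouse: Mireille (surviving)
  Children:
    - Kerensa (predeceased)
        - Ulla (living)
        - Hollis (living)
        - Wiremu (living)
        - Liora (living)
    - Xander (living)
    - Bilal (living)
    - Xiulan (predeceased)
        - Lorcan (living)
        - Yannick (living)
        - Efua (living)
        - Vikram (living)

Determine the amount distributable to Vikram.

Mireille takes one-half of 3,456,000 = 1,728,000. The remaining 1,728,000 passes to the descendants.
The descendants' portion (1,728,000) is divided into 4 shares of 432,000: Xander and Bilal each take 432,000; Kerensa's 432,000 share passes to Kerensa's issue; Xiulan's 432,000 share passes to Xiulan's issue.
Kerensa's share (432,000) is divided into 4 shares of 108,000: Ulla, Hollis, Wiremu, and Liora each take 108,000.
Xiulan's share (432,000) is divided into 4 shares of 108,000: Lorcan, Yannick, Efua, and Vikram each take 108,000.

Vikram receives 108,000.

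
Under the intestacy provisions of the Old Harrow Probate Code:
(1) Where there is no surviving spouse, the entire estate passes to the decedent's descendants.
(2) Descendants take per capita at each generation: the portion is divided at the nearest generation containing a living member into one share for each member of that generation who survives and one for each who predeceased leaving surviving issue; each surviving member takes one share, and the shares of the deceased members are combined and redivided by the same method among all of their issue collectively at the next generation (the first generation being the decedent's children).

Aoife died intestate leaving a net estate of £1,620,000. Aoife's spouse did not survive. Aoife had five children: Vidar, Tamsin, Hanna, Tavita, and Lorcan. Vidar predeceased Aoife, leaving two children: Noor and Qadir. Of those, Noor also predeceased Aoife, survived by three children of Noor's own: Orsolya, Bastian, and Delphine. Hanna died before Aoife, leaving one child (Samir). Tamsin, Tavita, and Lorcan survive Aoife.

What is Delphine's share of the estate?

Delphine receives £72,000.

The entire £1,620,000 passes to the descendants.
That amount (£1,620,000) is divided at the children's generation into 5 shares of £324,000. Tamsin, Tavita, and Lorcan each take £324,000. The 2 shares of the deceased (Vidar and Hanna) are combined into a pool of £648,000.
That pool (£648,000) is divided at the grandchildren's generation into 3 shares of £216,000. Qadir and Samir each take £216,000. The remaining share for the deceased Noor (£216,000) is carried to the next generation.
That pool (£216,000) is divided at the great-grandchildren's generation equally among Orsolya, Bastian, and Delphine: £72,000 each.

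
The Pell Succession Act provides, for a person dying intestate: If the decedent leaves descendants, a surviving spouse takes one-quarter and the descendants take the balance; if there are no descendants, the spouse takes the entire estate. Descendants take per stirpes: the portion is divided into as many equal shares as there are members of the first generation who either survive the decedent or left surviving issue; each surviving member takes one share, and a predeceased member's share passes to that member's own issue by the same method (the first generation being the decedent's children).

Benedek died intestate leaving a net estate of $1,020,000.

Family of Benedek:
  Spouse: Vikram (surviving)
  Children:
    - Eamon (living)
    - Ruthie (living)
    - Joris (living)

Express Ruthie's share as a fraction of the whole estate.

Vikram takes one-quarter of $1,020,000 = $255,000. The remaining $765,000 passes to the descendants.
The descendants' portion ($765,000) is divided into 3 shares of $255,000: Eamon, Ruthie, and Joris each take $255,000.

Ruthie receives 1/4 of the estate.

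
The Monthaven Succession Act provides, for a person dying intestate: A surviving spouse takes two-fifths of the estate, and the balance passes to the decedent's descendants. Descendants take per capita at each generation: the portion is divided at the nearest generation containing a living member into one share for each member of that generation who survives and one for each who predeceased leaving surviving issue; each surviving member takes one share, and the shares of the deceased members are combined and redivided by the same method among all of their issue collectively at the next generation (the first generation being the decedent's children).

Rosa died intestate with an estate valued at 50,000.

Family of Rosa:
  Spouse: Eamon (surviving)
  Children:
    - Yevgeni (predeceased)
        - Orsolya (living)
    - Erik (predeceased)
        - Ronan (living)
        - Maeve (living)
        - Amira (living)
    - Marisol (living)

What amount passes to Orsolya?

Orsolya receives 5,000.

Eamon takes two-fifths of 50,000 = 20,000. The remaining 30,000 passes to the descendants.
The descendants' portion (30,000) is divided at the children's generation into 3 shares of 10,000. Marisol takes 10,000. The 2 shares of the deceased (Yevgeni and Erik) are combined into a pool of 20,000.
That pool (20,000) is divided at the grandchildren's generation equally among Orsolya, Ronan, Maeve, and Amira: 5,000 each.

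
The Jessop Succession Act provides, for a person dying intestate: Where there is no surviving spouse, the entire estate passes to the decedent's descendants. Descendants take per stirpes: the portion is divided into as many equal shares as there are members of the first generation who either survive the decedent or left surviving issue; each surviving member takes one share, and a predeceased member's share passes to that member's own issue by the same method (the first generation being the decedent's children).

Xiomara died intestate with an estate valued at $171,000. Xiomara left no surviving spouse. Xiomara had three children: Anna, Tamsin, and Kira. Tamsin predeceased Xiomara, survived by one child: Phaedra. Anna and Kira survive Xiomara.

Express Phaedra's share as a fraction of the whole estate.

The entire $171,000 passes to the descendants.
That amount ($171,000) is divided into 3 shares of $57,000: Anna and Kira each take $57,000; Tamsin's $57,000 share passes to Tamsin's issue.
Tamsin's share ($57,000) passes entirely to Phaedra.

Phaedra receives 1/3 of the estate.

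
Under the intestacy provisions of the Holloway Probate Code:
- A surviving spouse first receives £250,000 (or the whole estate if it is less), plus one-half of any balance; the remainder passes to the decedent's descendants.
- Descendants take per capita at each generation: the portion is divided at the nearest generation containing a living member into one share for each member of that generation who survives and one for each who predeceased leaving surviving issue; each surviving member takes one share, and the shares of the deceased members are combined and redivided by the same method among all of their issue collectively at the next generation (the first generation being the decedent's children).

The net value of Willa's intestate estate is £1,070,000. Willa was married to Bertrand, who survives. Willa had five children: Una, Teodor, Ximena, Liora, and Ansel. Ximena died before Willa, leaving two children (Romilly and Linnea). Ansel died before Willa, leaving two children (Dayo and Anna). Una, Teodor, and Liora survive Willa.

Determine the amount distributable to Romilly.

Romilly receives £41,000.

Bertrand first takes £250,000, leaving a balance of £820,000. Bertrand then takes one-half of the balance (£410,000), for a total of £660,000. The remaining £410,000 passes to the descendants.
The descendants' portion (£410,000) is divided at the children's generation into 5 shares of £82,000. Una, Teodor, and Liora each take £82,000. The 2 shares of the deceased (Ximena and Ansel) are combined into a pool of £164,000.
That pool (£164,000) is divided at the grandchildren's generation equally among Romilly, Linnea, Dayo, and Anna: £41,000 each.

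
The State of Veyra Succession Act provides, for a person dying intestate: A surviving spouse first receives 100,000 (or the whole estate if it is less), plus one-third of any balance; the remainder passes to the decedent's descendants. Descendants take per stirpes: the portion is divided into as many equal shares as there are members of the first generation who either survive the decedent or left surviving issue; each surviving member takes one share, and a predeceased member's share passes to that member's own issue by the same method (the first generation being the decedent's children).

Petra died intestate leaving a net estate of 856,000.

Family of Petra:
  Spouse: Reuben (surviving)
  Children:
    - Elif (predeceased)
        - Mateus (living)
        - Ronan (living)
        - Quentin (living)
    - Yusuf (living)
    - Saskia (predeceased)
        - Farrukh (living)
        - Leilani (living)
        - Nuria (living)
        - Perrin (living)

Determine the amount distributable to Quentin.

Quentin receives 56,000.

Reuben first takes 100,000, leaving a balance of 756,000. Reuben then takes one-third of the balance (252,000), for a total of 352,000. The remaining 504,000 passes to the descendants.
The descendants' portion (504,000) is divided into 3 shares of 168,000: Yusuf takes 168,000; Elif's 168,000 share passes to Elif's issue; Saskia's 168,000 share passes to Saskia's issue.
Elif's share (168,000) is divided into 3 shares of 56,000: Mateus, Ronan, and Quentin each take 56,000.
Saskia's share (168,000) is divided into 4 shares of 42,000: Farrukh, Leilani, Nuria, and Perrin each take 42,000.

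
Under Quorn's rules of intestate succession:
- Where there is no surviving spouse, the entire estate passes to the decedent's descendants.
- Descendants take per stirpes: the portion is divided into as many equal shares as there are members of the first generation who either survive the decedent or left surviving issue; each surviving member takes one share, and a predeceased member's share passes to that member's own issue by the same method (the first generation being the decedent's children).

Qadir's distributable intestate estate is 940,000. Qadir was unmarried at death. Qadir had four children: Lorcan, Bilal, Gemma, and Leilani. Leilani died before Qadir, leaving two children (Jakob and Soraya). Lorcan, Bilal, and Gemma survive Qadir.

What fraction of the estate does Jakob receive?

Jakob receives 1/8 of the estate.

The entire 940,000 passes to the descendants.
That amount (940,000) is divided into 4 shares of 235,000: Lorcan, Bilal, and Gemma each take 235,000; Leilani's 235,000 share passes to Leilani's issue.
Leilani's share (235,000) is divided into 2 shares of 117,500: Jakob and Soraya each take 117,500.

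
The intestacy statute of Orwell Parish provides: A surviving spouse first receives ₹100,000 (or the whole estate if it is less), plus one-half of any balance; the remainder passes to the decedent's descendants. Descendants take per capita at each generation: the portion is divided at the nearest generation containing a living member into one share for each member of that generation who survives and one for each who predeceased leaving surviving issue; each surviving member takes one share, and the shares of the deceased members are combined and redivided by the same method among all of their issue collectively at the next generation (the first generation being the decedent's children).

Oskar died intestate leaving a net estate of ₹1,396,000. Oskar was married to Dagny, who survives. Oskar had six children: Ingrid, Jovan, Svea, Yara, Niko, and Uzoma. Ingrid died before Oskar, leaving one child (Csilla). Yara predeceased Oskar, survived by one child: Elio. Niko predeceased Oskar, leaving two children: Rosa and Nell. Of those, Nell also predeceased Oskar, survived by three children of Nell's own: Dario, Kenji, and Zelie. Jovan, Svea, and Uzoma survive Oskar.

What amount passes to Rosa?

Rosa receives ₹81,000.

Dagny first takes ₹100,000, leaving a balance of ₹1,296,000. Dagny then takes one-half of the balance (₹648,000), for a total of ₹748,000. The remaining ₹648,000 passes to the descendants.
The descendants' portion (₹648,000) is divided at the children's generation into 6 shares of ₹108,000. Jovan, Svea, and Uzoma each take ₹108,000. The 3 shares of the deceased (Ingrid, Yara, and Niko) are combined into a pool of ₹324,000.
That pool (₹324,000) is divided at the grandchildren's generation into 4 shares of ₹81,000. Csilla, Elio, and Rosa each take ₹81,000. The remaining share for the deceased Nell (₹81,000) is carried to the next generation.
That pool (₹81,000) is divided at the great-grandchildren's generation equally among Dario, Kenji, and Zelie: ₹27,000 each.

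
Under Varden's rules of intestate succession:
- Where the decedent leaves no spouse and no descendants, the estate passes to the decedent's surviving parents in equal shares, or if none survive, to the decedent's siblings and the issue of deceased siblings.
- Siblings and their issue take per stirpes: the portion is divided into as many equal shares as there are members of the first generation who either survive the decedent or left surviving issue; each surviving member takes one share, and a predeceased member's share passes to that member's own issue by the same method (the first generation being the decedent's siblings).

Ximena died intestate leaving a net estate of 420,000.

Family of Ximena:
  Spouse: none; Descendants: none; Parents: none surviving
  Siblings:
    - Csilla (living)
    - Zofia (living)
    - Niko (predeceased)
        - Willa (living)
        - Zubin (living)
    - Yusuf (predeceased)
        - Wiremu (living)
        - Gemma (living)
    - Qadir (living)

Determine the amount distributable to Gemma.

The entire 420,000 passes to the siblings and their issue.
That amount (420,000) is divided into 5 shares of 84,000: Csilla, Zofia, and Qadir each take 84,000; Niko's 84,000 share passes to Niko's issue; Yusuf's 84,000 share passes to Yusuf's issue.
Niko's share (84,000) is divided into 2 shares of 42,000: Willa and Zubin each take 42,000.
Yusuf's share (84,000) is divided into 2 shares of 42,000: Wiremu and Gemma each take 42,000.

Gemma receives 42,000.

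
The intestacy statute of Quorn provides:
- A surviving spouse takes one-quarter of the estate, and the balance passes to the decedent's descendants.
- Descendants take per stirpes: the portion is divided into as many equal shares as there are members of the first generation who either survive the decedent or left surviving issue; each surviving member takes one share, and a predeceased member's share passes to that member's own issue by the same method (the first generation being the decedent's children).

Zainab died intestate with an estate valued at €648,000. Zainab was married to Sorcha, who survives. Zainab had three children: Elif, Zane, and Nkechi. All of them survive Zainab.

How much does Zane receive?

Zane receives €162,000.

Sorcha takes one-quarter of €648,000 = €162,000. The remaining €486,000 passes to the descendants.
The descendants' portion (€486,000) is divided into 3 shares of €162,000: Elif, Zane, and Nkechi each take €162,000.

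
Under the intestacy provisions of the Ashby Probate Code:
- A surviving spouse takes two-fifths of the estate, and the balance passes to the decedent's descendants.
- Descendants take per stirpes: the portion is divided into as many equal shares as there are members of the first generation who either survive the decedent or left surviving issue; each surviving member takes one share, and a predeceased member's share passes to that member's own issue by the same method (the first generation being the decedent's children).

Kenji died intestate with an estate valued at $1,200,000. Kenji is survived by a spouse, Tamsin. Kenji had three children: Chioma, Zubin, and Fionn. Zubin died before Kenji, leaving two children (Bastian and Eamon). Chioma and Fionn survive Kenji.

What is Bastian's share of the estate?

Tamsin takes two-fifths of $1,200,000 = $480,000. The remaining $720,000 passes to the descendants.
The descendants' portion ($720,000) is divided into 3 shares of $240,000: Chioma and Fionn each take $240,000; Zubin's $240,000 share passes to Zubin's issue.
Zubin's share ($240,000) is divided into 2 shares of $120,000: Bastian and Eamon each take $120,000.

Bastian receives $120,000.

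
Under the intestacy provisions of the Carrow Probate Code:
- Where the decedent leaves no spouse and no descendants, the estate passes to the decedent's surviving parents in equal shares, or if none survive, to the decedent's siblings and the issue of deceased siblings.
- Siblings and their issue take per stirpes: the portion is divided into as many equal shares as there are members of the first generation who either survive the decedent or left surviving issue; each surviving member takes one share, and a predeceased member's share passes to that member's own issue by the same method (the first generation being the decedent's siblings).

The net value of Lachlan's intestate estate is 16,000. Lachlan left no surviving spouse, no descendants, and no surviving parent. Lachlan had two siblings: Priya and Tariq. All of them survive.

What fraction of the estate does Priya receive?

Priya receives 1/2 of the estate.

The entire 16,000 passes to the siblings and their issue.
That amount (16,000) is divided into 2 shares of 8,000: Priya and Tariq each take 8,000.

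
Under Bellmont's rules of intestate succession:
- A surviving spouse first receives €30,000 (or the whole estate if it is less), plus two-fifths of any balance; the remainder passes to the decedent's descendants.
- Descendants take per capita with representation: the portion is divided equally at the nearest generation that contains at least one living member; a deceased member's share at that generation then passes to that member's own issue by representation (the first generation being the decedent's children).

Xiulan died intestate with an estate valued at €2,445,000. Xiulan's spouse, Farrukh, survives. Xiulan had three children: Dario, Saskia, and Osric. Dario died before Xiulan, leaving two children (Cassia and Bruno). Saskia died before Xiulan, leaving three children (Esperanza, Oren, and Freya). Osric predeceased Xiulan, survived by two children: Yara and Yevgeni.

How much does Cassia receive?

Farrukh first takes €30,000, leaving a balance of €2,415,000. Farrukh then takes two-fifths of the balance (€966,000), for a total of €996,000. The remaining €1,449,000 passes to the descendants.
No child survives, so the initial division is made at the grandchildren's generation.
The descendants' portion (€1,449,000) is divided into 7 shares of €207,000: Cassia, Bruno, Esperanza, Oren, Freya, Yara, and Yevgeni each take €207,000.

Cassia receives €207,000.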